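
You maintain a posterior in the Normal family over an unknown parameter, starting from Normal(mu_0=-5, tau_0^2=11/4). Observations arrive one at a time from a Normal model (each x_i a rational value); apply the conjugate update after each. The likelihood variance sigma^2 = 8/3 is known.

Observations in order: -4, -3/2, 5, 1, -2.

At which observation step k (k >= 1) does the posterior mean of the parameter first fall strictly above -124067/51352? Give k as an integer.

k = 3

obs 1: x=-4 → posterior Normal(-292/65, 88/65)
obs 2: x=-3/2 → posterior Normal(-683/196, 44/49)
obs 3: x=5 → posterior Normal(-353/262, 88/131)
obs 4: x=1 → posterior Normal(-7/8, 22/41)
obs 5: x=-2 → posterior Normal(-419/394, 88/197)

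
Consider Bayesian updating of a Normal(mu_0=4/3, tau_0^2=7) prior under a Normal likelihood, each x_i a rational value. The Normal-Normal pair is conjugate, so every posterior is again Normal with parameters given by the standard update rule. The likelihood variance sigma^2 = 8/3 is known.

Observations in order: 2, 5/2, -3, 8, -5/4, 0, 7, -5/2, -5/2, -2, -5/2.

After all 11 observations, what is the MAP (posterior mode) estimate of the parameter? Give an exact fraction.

obs 1: x=2 → posterior Normal(158/87, 56/29)
obs 2: x=5/2 → posterior Normal(631/300, 28/25)
obs 3: x=-3 → posterior Normal(253/426, 56/71)
obs 4: x=8 → posterior Normal(1261/552, 14/23)
obs 5: x=-5/4 → posterior Normal(2207/1356, 56/113)
obs 6: x=0 → posterior Normal(2207/1608, 28/67)
obs 7: x=7 → posterior Normal(3971/1860, 56/155)
obs 8: x=-5/2 → posterior Normal(3341/2112, 7/22)
obs 9: x=-5/2 → posterior Normal(2711/2364, 56/197)
obs 10: x=-2 → posterior Normal(2207/2616, 28/109)
obs 11: x=-5/2 → posterior Normal(1577/2868, 56/239)

1577/2868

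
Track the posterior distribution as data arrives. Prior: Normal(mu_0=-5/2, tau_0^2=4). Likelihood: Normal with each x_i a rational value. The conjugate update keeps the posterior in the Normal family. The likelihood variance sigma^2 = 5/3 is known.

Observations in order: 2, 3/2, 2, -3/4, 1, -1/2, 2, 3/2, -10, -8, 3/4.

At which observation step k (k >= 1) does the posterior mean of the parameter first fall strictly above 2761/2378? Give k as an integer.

obs 1: x=2 → posterior Normal(23/34, 20/17)
obs 2: x=3/2 → posterior Normal(59/58, 20/29)
obs 3: x=2 → posterior Normal(107/82, 20/41)
obs 4: x=-3/4 → posterior Normal(89/106, 20/53)
obs 5: x=1 → posterior Normal(113/130, 4/13)
obs 6: x=-1/2 → posterior Normal(101/154, 20/77)
obs 7: x=2 → posterior Normal(149/178, 20/89)
obs 8: x=3/2 → posterior Normal(185/202, 20/101)
obs 9: x=-10 → posterior Normal(-55/226, 20/113)
obs 10: x=-8 → posterior Normal(-247/250, 4/25)
obs 11: x=3/4 → posterior Normal(-229/274, 20/137)

k = 3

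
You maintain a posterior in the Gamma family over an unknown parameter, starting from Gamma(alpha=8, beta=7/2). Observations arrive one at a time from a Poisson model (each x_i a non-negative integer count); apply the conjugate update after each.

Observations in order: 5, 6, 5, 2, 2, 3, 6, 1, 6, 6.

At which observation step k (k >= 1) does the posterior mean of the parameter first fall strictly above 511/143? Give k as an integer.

obs 1: x=5 → posterior Gamma(13, 9/2)
obs 2: x=6 → posterior Gamma(19, 11/2)
obs 3: x=5 → posterior Gamma(24, 13/2)
obs 4: x=2 → posterior Gamma(26, 15/2)
obs 5: x=2 → posterior Gamma(28, 17/2)
obs 6: x=3 → posterior Gamma(31, 19/2)
obs 7: x=6 → posterior Gamma(37, 21/2)
obs 8: x=1 → posterior Gamma(38, 23/2)
obs 9: x=6 → posterior Gamma(44, 25/2)
obs 10: x=6 → posterior Gamma(50, 27/2)

k = 3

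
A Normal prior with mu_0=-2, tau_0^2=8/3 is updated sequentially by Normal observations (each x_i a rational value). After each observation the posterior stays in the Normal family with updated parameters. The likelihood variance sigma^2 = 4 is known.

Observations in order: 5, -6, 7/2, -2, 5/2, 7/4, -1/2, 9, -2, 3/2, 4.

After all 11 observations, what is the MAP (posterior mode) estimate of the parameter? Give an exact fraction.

obs 1: x=5 → posterior Normal(4/5, 8/5)
obs 2: x=-6 → posterior Normal(-8/7, 8/7)
obs 3: x=7/2 → posterior Normal(-1/9, 8/9)
obs 4: x=-2 → posterior Normal(-5/11, 8/11)
obs 5: x=5/2 → posterior Normal(0, 8/13)
obs 6: x=7/4 → posterior Normal(7/30, 8/15)
obs 7: x=-1/2 → posterior Normal(5/34, 8/17)
obs 8: x=9 → posterior Normal(41/38, 8/19)
obs 9: x=-2 → posterior Normal(11/14, 8/21)
obs 10: x=3/2 → posterior Normal(39/46, 8/23)
obs 11: x=4 → posterior Normal(11/10, 8/25)

11/10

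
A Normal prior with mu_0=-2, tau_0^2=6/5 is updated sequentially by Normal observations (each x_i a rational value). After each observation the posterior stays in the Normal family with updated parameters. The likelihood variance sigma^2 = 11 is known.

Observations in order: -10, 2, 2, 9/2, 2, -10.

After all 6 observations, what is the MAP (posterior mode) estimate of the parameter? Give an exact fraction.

-167/91

obs 1: x=-10 → posterior Normal(-170/61, 66/61)
obs 2: x=2 → posterior Normal(-158/67, 66/67)
obs 3: x=2 → posterior Normal(-2, 66/73)
obs 4: x=9/2 → posterior Normal(-119/79, 66/79)
obs 5: x=2 → posterior Normal(-107/85, 66/85)
obs 6: x=-10 → posterior Normal(-167/91, 66/91)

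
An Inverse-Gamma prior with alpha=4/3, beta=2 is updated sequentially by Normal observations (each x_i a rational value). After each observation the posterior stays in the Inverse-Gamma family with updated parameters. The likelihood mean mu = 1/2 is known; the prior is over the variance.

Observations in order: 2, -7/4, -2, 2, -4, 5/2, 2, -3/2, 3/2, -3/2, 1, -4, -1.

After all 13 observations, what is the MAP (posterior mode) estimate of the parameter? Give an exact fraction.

obs 1: x=2 → posterior Inverse-Gamma(11/6, 25/8)
obs 2: x=-7/4 → posterior Inverse-Gamma(7/3, 181/32)
obs 3: x=-2 → posterior Inverse-Gamma(17/6, 281/32)
obs 4: x=2 → posterior Inverse-Gamma(10/3, 317/32)
obs 5: x=-4 → posterior Inverse-Gamma(23/6, 641/32)
obs 6: x=5/2 → posterior Inverse-Gamma(13/3, 705/32)
obs 7: x=2 → posterior Inverse-Gamma(29/6, 741/32)
obs 8: x=-3/2 → posterior Inverse-Gamma(16/3, 805/32)
obs 9: x=3/2 → posterior Inverse-Gamma(35/6, 821/32)
obs 10: x=-3/2 → posterior Inverse-Gamma(19/3, 885/32)
obs 11: x=1 → posterior Inverse-Gamma(41/6, 889/32)
obs 12: x=-4 → posterior Inverse-Gamma(22/3, 1213/32)
obs 13: x=-1 → posterior Inverse-Gamma(47/6, 1249/32)

3747/848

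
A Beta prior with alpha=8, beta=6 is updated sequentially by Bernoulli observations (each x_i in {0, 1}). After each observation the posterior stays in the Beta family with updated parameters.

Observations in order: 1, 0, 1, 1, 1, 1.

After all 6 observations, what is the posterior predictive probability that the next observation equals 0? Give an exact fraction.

obs 1: x=1 → posterior Beta(9, 6)
obs 2: x=0 → posterior Beta(9, 7)
obs 3: x=1 → posterior Beta(10, 7)
obs 4: x=1 → posterior Beta(11, 7)
obs 5: x=1 → posterior Beta(12, 7)
obs 6: x=1 → posterior Beta(13, 7)

7/20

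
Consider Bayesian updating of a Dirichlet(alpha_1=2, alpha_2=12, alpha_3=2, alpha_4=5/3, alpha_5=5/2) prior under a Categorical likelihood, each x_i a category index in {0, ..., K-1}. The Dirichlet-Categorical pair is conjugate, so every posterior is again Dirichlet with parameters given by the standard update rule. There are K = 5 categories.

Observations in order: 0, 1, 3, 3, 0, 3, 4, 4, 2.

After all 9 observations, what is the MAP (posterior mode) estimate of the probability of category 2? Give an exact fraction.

obs 1: x=0 → posterior Dirichlet(3, 12, 2, 5/3, 5/2)
obs 2: x=1 → posterior Dirichlet(3, 13, 2, 5/3, 5/2)
obs 3: x=3 → posterior Dirichlet(3, 13, 2, 8/3, 5/2)
obs 4: x=3 → posterior Dirichlet(3, 13, 2, 11/3, 5/2)
obs 5: x=0 → posterior Dirichlet(4, 13, 2, 11/3, 5/2)
obs 6: x=3 → posterior Dirichlet(4, 13, 2, 14/3, 5/2)
obs 7: x=4 → posterior Dirichlet(4, 13, 2, 14/3, 7/2)
obs 8: x=4 → posterior Dirichlet(4, 13, 2, 14/3, 9/2)
obs 9: x=2 → posterior Dirichlet(4, 13, 3, 14/3, 9/2)

12/145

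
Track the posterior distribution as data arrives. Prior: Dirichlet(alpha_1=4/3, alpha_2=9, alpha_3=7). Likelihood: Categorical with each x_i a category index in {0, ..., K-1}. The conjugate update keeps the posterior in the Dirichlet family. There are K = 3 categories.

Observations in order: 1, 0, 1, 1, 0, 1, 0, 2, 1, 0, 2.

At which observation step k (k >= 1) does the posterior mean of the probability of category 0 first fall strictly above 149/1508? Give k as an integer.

k = 2

obs 1: x=1 → posterior Dirichlet(4/3, 10, 7)
obs 2: x=0 → posterior Dirichlet(7/3, 10, 7)
obs 3: x=1 → posterior Dirichlet(7/3, 11, 7)
obs 4: x=1 → posterior Dirichlet(7/3, 12, 7)
obs 5: x=0 → posterior Dirichlet(10/3, 12, 7)
obs 6: x=1 → posterior Dirichlet(10/3, 13, 7)
obs 7: x=0 → posterior Dirichlet(13/3, 13, 7)
obs 8: x=2 → posterior Dirichlet(13/3, 13, 8)
obs 9: x=1 → posterior Dirichlet(13/3, 14, 8)
obs 10: x=0 → posterior Dirichlet(16/3, 14, 8)
obs 11: x=2 → posterior Dirichlet(16/3, 14, 9)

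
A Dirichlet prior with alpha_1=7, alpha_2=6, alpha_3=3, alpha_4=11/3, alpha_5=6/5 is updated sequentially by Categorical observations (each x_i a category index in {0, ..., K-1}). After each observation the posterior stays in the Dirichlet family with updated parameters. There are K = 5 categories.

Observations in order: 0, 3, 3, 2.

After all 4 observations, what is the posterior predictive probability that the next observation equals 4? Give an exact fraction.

obs 1: x=0 → posterior Dirichlet(8, 6, 3, 11/3, 6/5)
obs 2: x=3 → posterior Dirichlet(8, 6, 3, 14/3, 6/5)
obs 3: x=3 → posterior Dirichlet(8, 6, 3, 17/3, 6/5)
obs 4: x=2 → posterior Dirichlet(8, 6, 4, 17/3, 6/5)

18/373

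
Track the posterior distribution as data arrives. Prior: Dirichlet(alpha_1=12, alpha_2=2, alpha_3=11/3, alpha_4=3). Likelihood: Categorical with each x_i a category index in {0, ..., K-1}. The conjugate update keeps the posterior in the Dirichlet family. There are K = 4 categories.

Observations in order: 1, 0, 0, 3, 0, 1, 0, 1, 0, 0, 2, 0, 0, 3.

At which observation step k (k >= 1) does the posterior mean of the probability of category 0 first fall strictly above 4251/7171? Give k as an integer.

obs 1: x=1 → posterior Dirichlet(12, 3, 11/3, 3)
obs 2: x=0 → posterior Dirichlet(13, 3, 11/3, 3)
obs 3: x=0 → posterior Dirichlet(14, 3, 11/3, 3)
obs 4: x=3 → posterior Dirichlet(14, 3, 11/3, 4)
obs 5: x=0 → posterior Dirichlet(15, 3, 11/3, 4)
obs 6: x=1 → posterior Dirichlet(15, 4, 11/3, 4)
obs 7: x=0 → posterior Dirichlet(16, 4, 11/3, 4)
obs 8: x=1 → posterior Dirichlet(16, 5, 11/3, 4)
obs 9: x=0 → posterior Dirichlet(17, 5, 11/3, 4)
obs 10: x=0 → posterior Dirichlet(18, 5, 11/3, 4)
obs 11: x=2 → posterior Dirichlet(18, 5, 14/3, 4)
obs 12: x=0 → posterior Dirichlet(19, 5, 14/3, 4)
obs 13: x=0 → posterior Dirichlet(20, 5, 14/3, 4)
obs 14: x=3 → posterior Dirichlet(20, 5, 14/3, 5)

k = 13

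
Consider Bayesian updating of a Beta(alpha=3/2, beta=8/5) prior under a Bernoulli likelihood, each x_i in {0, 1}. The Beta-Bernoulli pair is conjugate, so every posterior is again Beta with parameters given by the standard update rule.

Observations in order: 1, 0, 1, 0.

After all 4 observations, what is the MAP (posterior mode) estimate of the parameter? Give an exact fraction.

25/51

obs 1: x=1 → posterior Beta(5/2, 8/5)
obs 2: x=0 → posterior Beta(5/2, 13/5)
obs 3: x=1 → posterior Beta(7/2, 13/5)
obs 4: x=0 → posterior Beta(7/2, 18/5)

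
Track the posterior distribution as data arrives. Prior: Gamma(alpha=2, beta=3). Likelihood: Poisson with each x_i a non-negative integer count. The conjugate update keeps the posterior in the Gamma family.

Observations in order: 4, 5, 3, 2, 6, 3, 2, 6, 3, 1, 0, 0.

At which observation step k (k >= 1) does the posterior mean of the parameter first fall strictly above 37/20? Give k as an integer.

k = 2

obs 1: x=4 → posterior Gamma(6, 4)
obs 2: x=5 → posterior Gamma(11, 5)
obs 3: x=3 → posterior Gamma(14, 6)
obs 4: x=2 → posterior Gamma(16, 7)
obs 5: x=6 → posterior Gamma(22, 8)
obs 6: x=3 → posterior Gamma(25, 9)
obs 7: x=2 → posterior Gamma(27, 10)
obs 8: x=6 → posterior Gamma(33, 11)
obs 9: x=3 → posterior Gamma(36, 12)
obs 10: x=1 → posterior Gamma(37, 13)
obs 11: x=0 → posterior Gamma(37, 14)
obs 12: x=0 → posterior Gamma(37, 15)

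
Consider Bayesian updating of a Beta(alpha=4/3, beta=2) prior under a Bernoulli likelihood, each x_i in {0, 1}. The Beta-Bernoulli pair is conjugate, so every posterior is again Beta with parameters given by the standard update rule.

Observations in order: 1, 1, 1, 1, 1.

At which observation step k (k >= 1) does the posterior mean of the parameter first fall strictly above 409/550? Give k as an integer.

k = 5

obs 1: x=1 → posterior Beta(7/3, 2)
obs 2: x=1 → posterior Beta(10/3, 2)
obs 3: x=1 → posterior Beta(13/3, 2)
obs 4: x=1 → posterior Beta(16/3, 2)
obs 5: x=1 → posterior Beta(19/3, 2)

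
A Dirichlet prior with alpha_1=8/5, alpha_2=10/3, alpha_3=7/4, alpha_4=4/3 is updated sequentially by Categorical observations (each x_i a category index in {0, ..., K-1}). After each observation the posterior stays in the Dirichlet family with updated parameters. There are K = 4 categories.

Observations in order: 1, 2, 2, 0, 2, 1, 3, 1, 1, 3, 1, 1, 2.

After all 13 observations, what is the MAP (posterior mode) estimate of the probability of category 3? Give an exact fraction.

140/1021

obs 1: x=1 → posterior Dirichlet(8/5, 13/3, 7/4, 4/3)
obs 2: x=2 → posterior Dirichlet(8/5, 13/3, 11/4, 4/3)
obs 3: x=2 → posterior Dirichlet(8/5, 13/3, 15/4, 4/3)
obs 4: x=0 → posterior Dirichlet(13/5, 13/3, 15/4, 4/3)
obs 5: x=2 → posterior Dirichlet(13/5, 13/3, 19/4, 4/3)
obs 6: x=1 → posterior Dirichlet(13/5, 16/3, 19/4, 4/3)
obs 7: x=3 → posterior Dirichlet(13/5, 16/3, 19/4, 7/3)
obs 8: x=1 → posterior Dirichlet(13/5, 19/3, 19/4, 7/3)
obs 9: x=1 → posterior Dirichlet(13/5, 22/3, 19/4, 7/3)
obs 10: x=3 → posterior Dirichlet(13/5, 22/3, 19/4, 10/3)
obs 11: x=1 → posterior Dirichlet(13/5, 25/3, 19/4, 10/3)
obs 12: x=1 → posterior Dirichlet(13/5, 28/3, 19/4, 10/3)
obs 13: x=2 → posterior Dirichlet(13/5, 28/3, 23/4, 10/3)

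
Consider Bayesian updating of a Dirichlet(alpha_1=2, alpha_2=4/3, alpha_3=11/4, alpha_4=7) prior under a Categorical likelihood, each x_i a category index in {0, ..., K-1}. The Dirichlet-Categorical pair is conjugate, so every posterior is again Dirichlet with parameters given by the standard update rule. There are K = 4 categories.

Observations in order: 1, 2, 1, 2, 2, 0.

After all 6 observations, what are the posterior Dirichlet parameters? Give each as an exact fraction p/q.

obs 1: x=1 → posterior Dirichlet(2, 7/3, 11/4, 7)
obs 2: x=2 → posterior Dirichlet(2, 7/3, 15/4, 7)
obs 3: x=1 → posterior Dirichlet(2, 10/3, 15/4, 7)
obs 4: x=2 → posterior Dirichlet(2, 10/3, 19/4, 7)
obs 5: x=2 → posterior Dirichlet(2, 10/3, 23/4, 7)
obs 6: x=0 → posterior Dirichlet(3, 10/3, 23/4, 7)

alpha_1=3, alpha_2=10/3, alpha_3=23/4, alpha_4=7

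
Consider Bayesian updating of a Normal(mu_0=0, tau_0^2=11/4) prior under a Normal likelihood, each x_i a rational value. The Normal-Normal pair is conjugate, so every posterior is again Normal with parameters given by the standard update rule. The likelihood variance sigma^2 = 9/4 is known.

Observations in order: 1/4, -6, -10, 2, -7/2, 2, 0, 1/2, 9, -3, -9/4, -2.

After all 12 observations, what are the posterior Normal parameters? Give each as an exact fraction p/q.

mu_0=-143/141, tau_0^2=33/188

obs 1: x=1/4 → posterior Normal(11/80, 99/80)
obs 2: x=-6 → posterior Normal(-253/124, 99/124)
obs 3: x=-10 → posterior Normal(-33/8, 33/56)
obs 4: x=2 → posterior Normal(-605/212, 99/212)
obs 5: x=-7/2 → posterior Normal(-759/256, 99/256)
obs 6: x=2 → posterior Normal(-671/300, 33/100)
obs 7: x=0 → posterior Normal(-671/344, 99/344)
obs 8: x=1/2 → posterior Normal(-649/388, 99/388)
obs 9: x=9 → posterior Normal(-253/432, 11/48)
obs 10: x=-3 → posterior Normal(-55/68, 99/476)
obs 11: x=-9/4 → posterior Normal(-121/130, 99/520)
obs 12: x=-2 → posterior Normal(-143/141, 33/188)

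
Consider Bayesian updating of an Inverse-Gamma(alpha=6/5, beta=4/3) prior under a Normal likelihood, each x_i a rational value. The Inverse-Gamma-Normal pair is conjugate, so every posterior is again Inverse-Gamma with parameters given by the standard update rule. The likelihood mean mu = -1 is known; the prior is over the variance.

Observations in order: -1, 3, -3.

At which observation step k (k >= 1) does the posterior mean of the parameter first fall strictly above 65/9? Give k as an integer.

obs 1: x=-1 → posterior Inverse-Gamma(17/10, 4/3)
obs 2: x=3 → posterior Inverse-Gamma(11/5, 28/3)
obs 3: x=-3 → posterior Inverse-Gamma(27/10, 34/3)

k = 2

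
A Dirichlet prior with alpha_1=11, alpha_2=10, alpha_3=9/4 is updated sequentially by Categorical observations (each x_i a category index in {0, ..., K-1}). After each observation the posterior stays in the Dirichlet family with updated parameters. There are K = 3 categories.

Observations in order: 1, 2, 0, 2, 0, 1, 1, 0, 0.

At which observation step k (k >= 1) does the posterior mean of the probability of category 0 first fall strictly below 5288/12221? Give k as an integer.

k = 7

obs 1: x=1 → posterior Dirichlet(11, 11, 9/4)
obs 2: x=2 → posterior Dirichlet(11, 11, 13/4)
obs 3: x=0 → posterior Dirichlet(12, 11, 13/4)
obs 4: x=2 → posterior Dirichlet(12, 11, 17/4)
obs 5: x=0 → posterior Dirichlet(13, 11, 17/4)
obs 6: x=1 → posterior Dirichlet(13, 12, 17/4)
obs 7: x=1 → posterior Dirichlet(13, 13, 17/4)
obs 8: x=0 → posterior Dirichlet(14, 13, 17/4)
obs 9: x=0 → posterior Dirichlet(15, 13, 17/4)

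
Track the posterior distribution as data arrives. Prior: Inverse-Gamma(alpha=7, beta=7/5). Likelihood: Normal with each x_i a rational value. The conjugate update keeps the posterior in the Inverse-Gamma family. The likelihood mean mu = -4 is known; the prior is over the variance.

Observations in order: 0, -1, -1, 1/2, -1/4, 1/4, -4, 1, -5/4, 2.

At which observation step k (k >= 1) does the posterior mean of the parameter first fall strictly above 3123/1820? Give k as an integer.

k = 2

obs 1: x=0 → posterior Inverse-Gamma(15/2, 47/5)
obs 2: x=-1 → posterior Inverse-Gamma(8, 139/10)
obs 3: x=-1 → posterior Inverse-Gamma(17/2, 92/5)
obs 4: x=1/2 → posterior Inverse-Gamma(9, 1141/40)
obs 5: x=-1/4 → posterior Inverse-Gamma(19/2, 5689/160)
obs 6: x=1/4 → posterior Inverse-Gamma(10, 3567/80)
obs 7: x=-4 → posterior Inverse-Gamma(21/2, 3567/80)
obs 8: x=1 → posterior Inverse-Gamma(11, 4567/80)
obs 9: x=-5/4 → posterior Inverse-Gamma(23/2, 9739/160)
obs 10: x=2 → posterior Inverse-Gamma(12, 12619/160)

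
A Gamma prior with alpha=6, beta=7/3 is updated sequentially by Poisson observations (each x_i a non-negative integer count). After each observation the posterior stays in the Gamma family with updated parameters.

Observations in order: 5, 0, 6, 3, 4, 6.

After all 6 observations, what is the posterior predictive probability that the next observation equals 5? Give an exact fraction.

obs 1: x=5 → posterior Gamma(11, 10/3)
obs 2: x=0 → posterior Gamma(11, 13/3)
obs 3: x=6 → posterior Gamma(17, 16/3)
obs 4: x=3 → posterior Gamma(20, 19/3)
obs 5: x=4 → posterior Gamma(24, 22/3)
obs 6: x=6 → posterior Gamma(30, 25/3)

3665481980441587239738510106690227985382080078125/27951885866248216672714477920215703106394156695552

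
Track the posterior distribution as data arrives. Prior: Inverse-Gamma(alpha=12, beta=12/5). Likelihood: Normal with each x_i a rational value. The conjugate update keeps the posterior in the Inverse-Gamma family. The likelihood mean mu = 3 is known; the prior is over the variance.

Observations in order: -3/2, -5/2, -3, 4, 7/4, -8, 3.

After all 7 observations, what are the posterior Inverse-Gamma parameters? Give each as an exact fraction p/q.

obs 1: x=-3/2 → posterior Inverse-Gamma(25/2, 501/40)
obs 2: x=-5/2 → posterior Inverse-Gamma(13, 553/20)
obs 3: x=-3 → posterior Inverse-Gamma(27/2, 913/20)
obs 4: x=4 → posterior Inverse-Gamma(14, 923/20)
obs 5: x=7/4 → posterior Inverse-Gamma(29/2, 7509/160)
obs 6: x=-8 → posterior Inverse-Gamma(15, 17189/160)
obs 7: x=3 → posterior Inverse-Gamma(31/2, 17189/160)

alpha=31/2, beta=17189/160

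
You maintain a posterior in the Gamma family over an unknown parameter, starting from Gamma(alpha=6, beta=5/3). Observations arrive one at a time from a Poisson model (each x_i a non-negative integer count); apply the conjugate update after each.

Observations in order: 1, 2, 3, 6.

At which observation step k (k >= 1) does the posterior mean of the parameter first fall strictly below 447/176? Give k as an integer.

k = 2

obs 1: x=1 → posterior Gamma(7, 8/3)
obs 2: x=2 → posterior Gamma(9, 11/3)
obs 3: x=3 → posterior Gamma(12, 14/3)
obs 4: x=6 → posterior Gamma(18, 17/3)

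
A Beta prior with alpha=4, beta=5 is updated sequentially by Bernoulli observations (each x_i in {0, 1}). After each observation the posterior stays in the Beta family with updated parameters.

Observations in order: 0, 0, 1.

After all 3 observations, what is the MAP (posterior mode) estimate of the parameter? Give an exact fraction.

obs 1: x=0 → posterior Beta(4, 6)
obs 2: x=0 → posterior Beta(4, 7)
obs 3: x=1 → posterior Beta(5, 7)

2/5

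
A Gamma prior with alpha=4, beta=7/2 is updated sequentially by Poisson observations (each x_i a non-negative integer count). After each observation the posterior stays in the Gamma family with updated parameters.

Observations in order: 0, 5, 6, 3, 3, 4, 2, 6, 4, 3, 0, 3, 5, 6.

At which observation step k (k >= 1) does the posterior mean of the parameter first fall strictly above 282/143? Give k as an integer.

k = 3

obs 1: x=0 → posterior Gamma(4, 9/2)
obs 2: x=5 → posterior Gamma(9, 11/2)
obs 3: x=6 → posterior Gamma(15, 13/2)
obs 4: x=3 → posterior Gamma(18, 15/2)
obs 5: x=3 → posterior Gamma(21, 17/2)
obs 6: x=4 → posterior Gamma(25, 19/2)
obs 7: x=2 → posterior Gamma(27, 21/2)
obs 8: x=6 → posterior Gamma(33, 23/2)
obs 9: x=4 → posterior Gamma(37, 25/2)
obs 10: x=3 → posterior Gamma(40, 27/2)
obs 11: x=0 → posterior Gamma(40, 29/2)
obs 12: x=3 → posterior Gamma(43, 31/2)
obs 13: x=5 → posterior Gamma(48, 33/2)
obs 14: x=6 → posterior Gamma(54, 35/2)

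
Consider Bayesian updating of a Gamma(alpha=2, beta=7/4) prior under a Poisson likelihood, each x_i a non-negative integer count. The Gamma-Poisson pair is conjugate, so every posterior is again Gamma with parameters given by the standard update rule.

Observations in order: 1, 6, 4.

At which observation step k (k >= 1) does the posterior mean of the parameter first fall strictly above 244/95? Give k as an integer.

k = 3

obs 1: x=1 → posterior Gamma(3, 11/4)
obs 2: x=6 → posterior Gamma(9, 15/4)
obs 3: x=4 → posterior Gamma(13, 19/4)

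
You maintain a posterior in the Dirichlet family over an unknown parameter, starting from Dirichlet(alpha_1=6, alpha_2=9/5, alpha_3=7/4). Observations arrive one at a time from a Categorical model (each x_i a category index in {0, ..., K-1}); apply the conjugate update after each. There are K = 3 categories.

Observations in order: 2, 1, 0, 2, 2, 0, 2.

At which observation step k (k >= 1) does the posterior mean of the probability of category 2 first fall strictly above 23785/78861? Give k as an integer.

obs 1: x=2 → posterior Dirichlet(6, 9/5, 11/4)
obs 2: x=1 → posterior Dirichlet(6, 14/5, 11/4)
obs 3: x=0 → posterior Dirichlet(7, 14/5, 11/4)
obs 4: x=2 → posterior Dirichlet(7, 14/5, 15/4)
obs 5: x=2 → posterior Dirichlet(7, 14/5, 19/4)
obs 6: x=0 → posterior Dirichlet(8, 14/5, 19/4)
obs 7: x=2 → posterior Dirichlet(8, 14/5, 23/4)

k = 5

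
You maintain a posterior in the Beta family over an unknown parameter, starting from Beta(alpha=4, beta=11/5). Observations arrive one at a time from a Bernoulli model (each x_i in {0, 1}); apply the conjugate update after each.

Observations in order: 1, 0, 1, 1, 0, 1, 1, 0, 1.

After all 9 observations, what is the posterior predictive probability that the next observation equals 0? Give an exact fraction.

13/38

obs 1: x=1 → posterior Beta(5, 11/5)
obs 2: x=0 → posterior Beta(5, 16/5)
obs 3: x=1 → posterior Beta(6, 16/5)
obs 4: x=1 → posterior Beta(7, 16/5)
obs 5: x=0 → posterior Beta(7, 21/5)
obs 6: x=1 → posterior Beta(8, 21/5)
obs 7: x=1 → posterior Beta(9, 21/5)
obs 8: x=0 → posterior Beta(9, 26/5)
obs 9: x=1 → posterior Beta(10, 26/5)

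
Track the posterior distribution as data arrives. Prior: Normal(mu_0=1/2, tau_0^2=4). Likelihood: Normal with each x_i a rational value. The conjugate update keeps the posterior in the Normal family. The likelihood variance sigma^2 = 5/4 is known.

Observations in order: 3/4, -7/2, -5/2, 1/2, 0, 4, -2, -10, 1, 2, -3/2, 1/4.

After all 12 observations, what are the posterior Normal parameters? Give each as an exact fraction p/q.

obs 1: x=3/4 → posterior Normal(29/42, 20/21)
obs 2: x=-7/2 → posterior Normal(-83/74, 20/37)
obs 3: x=-5/2 → posterior Normal(-163/106, 20/53)
obs 4: x=1/2 → posterior Normal(-49/46, 20/69)
obs 5: x=0 → posterior Normal(-147/170, 4/17)
obs 6: x=4 → posterior Normal(-19/202, 20/101)
obs 7: x=-2 → posterior Normal(-83/234, 20/117)
obs 8: x=-10 → posterior Normal(-403/266, 20/133)
obs 9: x=1 → posterior Normal(-371/298, 20/149)
obs 10: x=2 → posterior Normal(-307/330, 4/33)
obs 11: x=-3/2 → posterior Normal(-355/362, 20/181)
obs 12: x=1/4 → posterior Normal(-347/394, 20/197)

mu_0=-347/394, tau_0^2=20/197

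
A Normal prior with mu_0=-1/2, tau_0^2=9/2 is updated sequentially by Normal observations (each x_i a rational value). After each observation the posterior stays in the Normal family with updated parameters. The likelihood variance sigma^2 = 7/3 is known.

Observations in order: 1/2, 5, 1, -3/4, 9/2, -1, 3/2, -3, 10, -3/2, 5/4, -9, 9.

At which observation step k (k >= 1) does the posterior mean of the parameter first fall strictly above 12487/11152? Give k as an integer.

k = 2

obs 1: x=1/2 → posterior Normal(13/82, 63/41)
obs 2: x=5 → posterior Normal(283/136, 63/68)
obs 3: x=1 → posterior Normal(337/190, 63/95)
obs 4: x=-3/4 → posterior Normal(593/488, 63/122)
obs 5: x=9/2 → posterior Normal(1079/596, 63/149)
obs 6: x=-1 → posterior Normal(971/704, 63/176)
obs 7: x=3/2 → posterior Normal(1133/812, 9/29)
obs 8: x=-3 → posterior Normal(809/920, 63/230)
obs 9: x=10 → posterior Normal(1889/1028, 63/257)
obs 10: x=-3/2 → posterior Normal(1727/1136, 63/284)
obs 11: x=5/4 → posterior Normal(931/622, 63/311)
obs 12: x=-9 → posterior Normal(445/676, 63/338)
obs 13: x=9 → posterior Normal(931/730, 63/365)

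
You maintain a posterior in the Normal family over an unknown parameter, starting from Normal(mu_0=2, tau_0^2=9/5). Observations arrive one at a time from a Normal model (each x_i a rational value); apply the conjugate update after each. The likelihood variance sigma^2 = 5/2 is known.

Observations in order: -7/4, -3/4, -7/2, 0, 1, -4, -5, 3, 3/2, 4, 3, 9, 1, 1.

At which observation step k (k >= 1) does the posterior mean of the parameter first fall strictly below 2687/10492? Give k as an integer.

k = 2

obs 1: x=-7/4 → posterior Normal(37/86, 45/43)
obs 2: x=-3/4 → posterior Normal(5/61, 45/61)
obs 3: x=-7/2 → posterior Normal(-58/79, 45/79)
obs 4: x=0 → posterior Normal(-58/97, 45/97)
obs 5: x=1 → posterior Normal(-8/23, 9/23)
obs 6: x=-4 → posterior Normal(-16/19, 45/133)
obs 7: x=-5 → posterior Normal(-202/151, 45/151)
obs 8: x=3 → posterior Normal(-148/169, 45/169)
obs 9: x=3/2 → posterior Normal(-11/17, 45/187)
obs 10: x=4 → posterior Normal(-49/205, 9/41)
obs 11: x=3 → posterior Normal(5/223, 45/223)
obs 12: x=9 → posterior Normal(167/241, 45/241)
obs 13: x=1 → posterior Normal(5/7, 45/259)
obs 14: x=1 → posterior Normal(203/277, 45/277)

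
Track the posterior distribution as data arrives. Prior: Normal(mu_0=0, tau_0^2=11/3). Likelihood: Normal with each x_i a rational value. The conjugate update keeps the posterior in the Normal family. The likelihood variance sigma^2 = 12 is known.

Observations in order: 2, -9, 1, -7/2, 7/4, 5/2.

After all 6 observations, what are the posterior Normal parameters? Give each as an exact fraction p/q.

obs 1: x=2 → posterior Normal(22/47, 132/47)
obs 2: x=-9 → posterior Normal(-77/58, 66/29)
obs 3: x=1 → posterior Normal(-22/23, 44/23)
obs 4: x=-7/2 → posterior Normal(-209/160, 33/20)
obs 5: x=7/4 → posterior Normal(-341/364, 132/91)
obs 6: x=5/2 → posterior Normal(-77/136, 22/17)

mu_0=-77/136, tau_0^2=22/17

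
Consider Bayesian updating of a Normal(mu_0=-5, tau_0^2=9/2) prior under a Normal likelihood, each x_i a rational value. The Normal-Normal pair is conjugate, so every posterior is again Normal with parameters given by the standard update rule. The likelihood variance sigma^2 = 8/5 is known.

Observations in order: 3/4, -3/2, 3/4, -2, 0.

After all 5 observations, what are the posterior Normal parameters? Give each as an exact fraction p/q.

obs 1: x=3/4 → posterior Normal(-185/244, 72/61)
obs 2: x=-3/2 → posterior Normal(-455/424, 36/53)
obs 3: x=3/4 → posterior Normal(-80/151, 72/151)
obs 4: x=-2 → posterior Normal(-85/98, 18/49)
obs 5: x=0 → posterior Normal(-170/241, 72/241)

mu_0=-170/241, tau_0^2=72/241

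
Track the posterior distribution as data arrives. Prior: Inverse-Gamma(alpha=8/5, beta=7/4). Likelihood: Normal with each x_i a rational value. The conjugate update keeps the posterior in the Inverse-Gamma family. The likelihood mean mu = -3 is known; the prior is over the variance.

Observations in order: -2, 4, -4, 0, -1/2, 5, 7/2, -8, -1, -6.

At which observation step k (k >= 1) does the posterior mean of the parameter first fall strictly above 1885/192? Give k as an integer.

obs 1: x=-2 → posterior Inverse-Gamma(21/10, 9/4)
obs 2: x=4 → posterior Inverse-Gamma(13/5, 107/4)
obs 3: x=-4 → posterior Inverse-Gamma(31/10, 109/4)
obs 4: x=0 → posterior Inverse-Gamma(18/5, 127/4)
obs 5: x=-1/2 → posterior Inverse-Gamma(41/10, 279/8)
obs 6: x=5 → posterior Inverse-Gamma(23/5, 535/8)
obs 7: x=7/2 → posterior Inverse-Gamma(51/10, 88)
obs 8: x=-8 → posterior Inverse-Gamma(28/5, 201/2)
obs 9: x=-1 → posterior Inverse-Gamma(61/10, 205/2)
obs 10: x=-6 → posterior Inverse-Gamma(33/5, 107)

k = 2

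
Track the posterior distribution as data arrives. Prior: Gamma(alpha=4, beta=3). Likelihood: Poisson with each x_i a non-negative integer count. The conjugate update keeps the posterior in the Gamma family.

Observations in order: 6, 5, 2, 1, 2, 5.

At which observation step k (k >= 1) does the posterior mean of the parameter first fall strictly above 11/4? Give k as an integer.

obs 1: x=6 → posterior Gamma(10, 4)
obs 2: x=5 → posterior Gamma(15, 5)
obs 3: x=2 → posterior Gamma(17, 6)
obs 4: x=1 → posterior Gamma(18, 7)
obs 5: x=2 → posterior Gamma(20, 8)
obs 6: x=5 → posterior Gamma(25, 9)

k = 2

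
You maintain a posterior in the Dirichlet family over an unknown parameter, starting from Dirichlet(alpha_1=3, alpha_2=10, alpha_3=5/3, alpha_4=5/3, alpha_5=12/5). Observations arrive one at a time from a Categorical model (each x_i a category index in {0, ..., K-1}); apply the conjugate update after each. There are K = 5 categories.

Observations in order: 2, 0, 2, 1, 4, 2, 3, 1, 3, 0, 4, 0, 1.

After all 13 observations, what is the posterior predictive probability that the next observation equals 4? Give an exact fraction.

33/238

obs 1: x=2 → posterior Dirichlet(3, 10, 8/3, 5/3, 12/5)
obs 2: x=0 → posterior Dirichlet(4, 10, 8/3, 5/3, 12/5)
obs 3: x=2 → posterior Dirichlet(4, 10, 11/3, 5/3, 12/5)
obs 4: x=1 → posterior Dirichlet(4, 11, 11/3, 5/3, 12/5)
obs 5: x=4 → posterior Dirichlet(4, 11, 11/3, 5/3, 17/5)
obs 6: x=2 → posterior Dirichlet(4, 11, 14/3, 5/3, 17/5)
obs 7: x=3 → posterior Dirichlet(4, 11, 14/3, 8/3, 17/5)
obs 8: x=1 → posterior Dirichlet(4, 12, 14/3, 8/3, 17/5)
obs 9: x=3 → posterior Dirichlet(4, 12, 14/3, 11/3, 17/5)
obs 10: x=0 → posterior Dirichlet(5, 12, 14/3, 11/3, 17/5)
obs 11: x=4 → posterior Dirichlet(5, 12, 14/3, 11/3, 22/5)
obs 12: x=0 → posterior Dirichlet(6, 12, 14/3, 11/3, 22/5)
obs 13: x=1 → posterior Dirichlet(6, 13, 14/3, 11/3, 22/5)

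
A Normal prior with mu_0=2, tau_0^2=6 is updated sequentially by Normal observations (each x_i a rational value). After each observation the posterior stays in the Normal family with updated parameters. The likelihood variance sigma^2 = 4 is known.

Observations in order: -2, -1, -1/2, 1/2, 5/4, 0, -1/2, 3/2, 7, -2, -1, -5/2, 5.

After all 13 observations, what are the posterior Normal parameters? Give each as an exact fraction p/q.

mu_0=85/164, tau_0^2=12/41

obs 1: x=-2 → posterior Normal(-2/5, 12/5)
obs 2: x=-1 → posterior Normal(-5/8, 3/2)
obs 3: x=-1/2 → posterior Normal(-13/22, 12/11)
obs 4: x=1/2 → posterior Normal(-5/14, 6/7)
obs 5: x=5/4 → posterior Normal(-5/68, 12/17)
obs 6: x=0 → posterior Normal(-1/16, 3/5)
obs 7: x=-1/2 → posterior Normal(-11/92, 12/23)
obs 8: x=3/2 → posterior Normal(7/104, 6/13)
obs 9: x=7 → posterior Normal(91/116, 12/29)
obs 10: x=-2 → posterior Normal(67/128, 3/8)
obs 11: x=-1 → posterior Normal(11/28, 12/35)
obs 12: x=-5/2 → posterior Normal(25/152, 6/19)
obs 13: x=5 → posterior Normal(85/164, 12/41)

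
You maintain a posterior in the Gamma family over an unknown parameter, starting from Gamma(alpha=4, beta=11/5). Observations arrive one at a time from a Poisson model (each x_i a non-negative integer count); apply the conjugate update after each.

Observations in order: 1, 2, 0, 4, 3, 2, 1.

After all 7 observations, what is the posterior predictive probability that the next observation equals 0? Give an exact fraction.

obs 1: x=1 → posterior Gamma(5, 16/5)
obs 2: x=2 → posterior Gamma(7, 21/5)
obs 3: x=0 → posterior Gamma(7, 26/5)
obs 4: x=4 → posterior Gamma(11, 31/5)
obs 5: x=3 → posterior Gamma(14, 36/5)
obs 6: x=2 → posterior Gamma(16, 41/5)
obs 7: x=1 → posterior Gamma(17, 46/5)

18487710785295216663082172416/106829942260164217198710340851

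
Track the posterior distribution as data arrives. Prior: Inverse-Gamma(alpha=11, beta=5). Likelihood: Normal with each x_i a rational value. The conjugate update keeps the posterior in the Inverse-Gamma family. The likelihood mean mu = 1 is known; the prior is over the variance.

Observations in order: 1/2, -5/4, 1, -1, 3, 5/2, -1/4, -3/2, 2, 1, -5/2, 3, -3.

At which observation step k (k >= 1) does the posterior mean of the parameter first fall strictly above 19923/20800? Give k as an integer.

k = 6

obs 1: x=1/2 → posterior Inverse-Gamma(23/2, 41/8)
obs 2: x=-5/4 → posterior Inverse-Gamma(12, 245/32)
obs 3: x=1 → posterior Inverse-Gamma(25/2, 245/32)
obs 4: x=-1 → posterior Inverse-Gamma(13, 309/32)
obs 5: x=3 → posterior Inverse-Gamma(27/2, 373/32)
obs 6: x=5/2 → posterior Inverse-Gamma(14, 409/32)
obs 7: x=-1/4 → posterior Inverse-Gamma(29/2, 217/16)
obs 8: x=-3/2 → posterior Inverse-Gamma(15, 267/16)
obs 9: x=2 → posterior Inverse-Gamma(31/2, 275/16)
obs 10: x=1 → posterior Inverse-Gamma(16, 275/16)
obs 11: x=-5/2 → posterior Inverse-Gamma(33/2, 373/16)
obs 12: x=3 → posterior Inverse-Gamma(17, 405/16)
obs 13: x=-3 → posterior Inverse-Gamma(35/2, 533/16)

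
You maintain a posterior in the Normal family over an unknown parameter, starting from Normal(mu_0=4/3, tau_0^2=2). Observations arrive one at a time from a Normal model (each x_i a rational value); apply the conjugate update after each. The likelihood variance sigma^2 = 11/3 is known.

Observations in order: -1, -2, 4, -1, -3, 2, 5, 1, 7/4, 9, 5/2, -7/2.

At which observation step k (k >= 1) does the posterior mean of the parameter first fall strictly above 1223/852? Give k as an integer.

obs 1: x=-1 → posterior Normal(26/51, 22/17)
obs 2: x=-2 → posterior Normal(-10/69, 22/23)
obs 3: x=4 → posterior Normal(62/87, 22/29)
obs 4: x=-1 → posterior Normal(44/105, 22/35)
obs 5: x=-3 → posterior Normal(-10/123, 22/41)
obs 6: x=2 → posterior Normal(26/141, 22/47)
obs 7: x=5 → posterior Normal(116/159, 22/53)
obs 8: x=1 → posterior Normal(134/177, 22/59)
obs 9: x=7/4 → posterior Normal(331/390, 22/65)
obs 10: x=9 → posterior Normal(655/426, 22/71)
obs 11: x=5/2 → posterior Normal(745/462, 2/7)
obs 12: x=-7/2 → posterior Normal(619/498, 22/83)

k = 10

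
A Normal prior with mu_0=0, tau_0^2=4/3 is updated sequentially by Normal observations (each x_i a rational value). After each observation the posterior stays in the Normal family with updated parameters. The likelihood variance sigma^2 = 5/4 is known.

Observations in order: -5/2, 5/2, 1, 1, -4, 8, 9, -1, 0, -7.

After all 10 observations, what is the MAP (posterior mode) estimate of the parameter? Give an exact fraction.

16/25

obs 1: x=-5/2 → posterior Normal(-40/31, 20/31)
obs 2: x=5/2 → posterior Normal(0, 20/47)
obs 3: x=1 → posterior Normal(16/63, 20/63)
obs 4: x=1 → posterior Normal(32/79, 20/79)
obs 5: x=-4 → posterior Normal(-32/95, 4/19)
obs 6: x=8 → posterior Normal(32/37, 20/111)
obs 7: x=9 → posterior Normal(240/127, 20/127)
obs 8: x=-1 → posterior Normal(224/143, 20/143)
obs 9: x=0 → posterior Normal(224/159, 20/159)
obs 10: x=-7 → posterior Normal(16/25, 4/35)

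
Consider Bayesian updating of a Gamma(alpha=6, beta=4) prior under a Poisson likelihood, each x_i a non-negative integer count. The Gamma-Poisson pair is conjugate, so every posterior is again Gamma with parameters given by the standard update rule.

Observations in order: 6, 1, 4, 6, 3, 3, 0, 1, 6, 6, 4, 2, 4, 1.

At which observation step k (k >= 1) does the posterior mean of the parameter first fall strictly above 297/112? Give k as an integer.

k = 4

obs 1: x=6 → posterior Gamma(12, 5)
obs 2: x=1 → posterior Gamma(13, 6)
obs 3: x=4 → posterior Gamma(17, 7)
obs 4: x=6 → posterior Gamma(23, 8)
obs 5: x=3 → posterior Gamma(26, 9)
obs 6: x=3 → posterior Gamma(29, 10)
obs 7: x=0 → posterior Gamma(29, 11)
obs 8: x=1 → posterior Gamma(30, 12)
obs 9: x=6 → posterior Gamma(36, 13)
obs 10: x=6 → posterior Gamma(42, 14)
obs 11: x=4 → posterior Gamma(46, 15)
obs 12: x=2 → posterior Gamma(48, 16)
obs 13: x=4 → posterior Gamma(52, 17)
obs 14: x=1 → posterior Gamma(53, 18)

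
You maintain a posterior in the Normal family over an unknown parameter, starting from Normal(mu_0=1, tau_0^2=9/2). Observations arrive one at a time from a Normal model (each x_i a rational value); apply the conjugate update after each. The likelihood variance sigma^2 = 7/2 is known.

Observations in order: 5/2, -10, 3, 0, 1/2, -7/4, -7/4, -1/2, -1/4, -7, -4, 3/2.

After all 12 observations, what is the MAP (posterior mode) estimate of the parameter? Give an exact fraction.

-611/460

obs 1: x=5/2 → posterior Normal(59/32, 63/32)
obs 2: x=-10 → posterior Normal(-121/50, 63/50)
obs 3: x=3 → posterior Normal(-67/68, 63/68)
obs 4: x=0 → posterior Normal(-67/86, 63/86)
obs 5: x=1/2 → posterior Normal(-29/52, 63/104)
obs 6: x=-7/4 → posterior Normal(-179/244, 63/122)
obs 7: x=-7/4 → posterior Normal(-121/140, 9/20)
obs 8: x=-1/2 → posterior Normal(-65/79, 63/158)
obs 9: x=-1/4 → posterior Normal(-269/352, 63/176)
obs 10: x=-7 → posterior Normal(-521/388, 63/194)
obs 11: x=-4 → posterior Normal(-665/424, 63/212)
obs 12: x=3/2 → posterior Normal(-611/460, 63/230)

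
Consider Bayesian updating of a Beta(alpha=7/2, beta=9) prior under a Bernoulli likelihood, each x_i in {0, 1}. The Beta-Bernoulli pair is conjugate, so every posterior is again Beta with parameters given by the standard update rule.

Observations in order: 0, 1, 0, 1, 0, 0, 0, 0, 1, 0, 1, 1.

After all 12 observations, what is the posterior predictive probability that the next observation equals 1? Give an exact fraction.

obs 1: x=0 → posterior Beta(7/2, 10)
obs 2: x=1 → posterior Beta(9/2, 10)
obs 3: x=0 → posterior Beta(9/2, 11)
obs 4: x=1 → posterior Beta(11/2, 11)
obs 5: x=0 → posterior Beta(11/2, 12)
obs 6: x=0 → posterior Beta(11/2, 13)
obs 7: x=0 → posterior Beta(11/2, 14)
obs 8: x=0 → posterior Beta(11/2, 15)
obs 9: x=1 → posterior Beta(13/2, 15)
obs 10: x=0 → posterior Beta(13/2, 16)
obs 11: x=1 → posterior Beta(15/2, 16)
obs 12: x=1 → posterior Beta(17/2, 16)

17/49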